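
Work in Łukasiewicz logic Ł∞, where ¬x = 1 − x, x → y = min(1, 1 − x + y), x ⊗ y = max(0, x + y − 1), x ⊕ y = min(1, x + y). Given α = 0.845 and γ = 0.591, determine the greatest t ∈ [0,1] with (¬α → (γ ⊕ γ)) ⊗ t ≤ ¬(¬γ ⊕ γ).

¬α = 1 − 0.845 = 0.155
γ ⊕ γ = min(1, 0.591 + 0.591) = min(1, 1.182) = 1.000
¬α → (γ ⊕ γ) = min(1, 1 − 0.155 + 1.000) = min(1, 1.845) = 1.000
So the left factor is ¬α → (γ ⊕ γ) = 1.000.
¬γ = 1 − 0.591 = 0.409
¬γ ⊕ γ = min(1, 0.409 + 0.591) = min(1, 1.000) = 1.000
¬(¬γ ⊕ γ) = 1 − 1.000 = 0.000
So the right-hand bound is ¬(¬γ ⊕ γ) = 0.000.
The residuum of the Łukasiewicz t-norm gives the supremum: min(1, 1 − 1.000 + 0.000).
1 − 1.000 + 0.000 = 0.000, so t = min(1, 0.000) = 0.000.
Check: 1.000 ⊗ 0.000 = max(0, 0.000) = 0.000 ≤ 0.000.

0.000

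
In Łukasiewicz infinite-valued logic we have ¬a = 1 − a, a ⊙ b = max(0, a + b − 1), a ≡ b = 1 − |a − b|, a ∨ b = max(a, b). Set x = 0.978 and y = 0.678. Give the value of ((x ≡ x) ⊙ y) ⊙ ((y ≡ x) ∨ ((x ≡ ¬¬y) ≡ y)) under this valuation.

x ≡ x = 1 − |0.978 − 0.978| = 1 − 0.000 = 1.000
(x ≡ x) ⊙ y = max(0, 1.000 + 0.678 − 1) = max(0, 0.678) = 0.678
y ≡ x = 1 − |0.678 − 0.978| = 1 − 0.300 = 0.700
¬y = 1 − 0.678 = 0.322
¬¬y = 1 − 0.322 = 0.678
x ≡ ¬¬y = 1 − |0.978 − 0.678| = 1 − 0.300 = 0.700
(x ≡ ¬¬y) ≡ y = 1 − |0.700 − 0.678| = 1 − 0.022 = 0.978
(y ≡ x) ∨ ((x ≡ ¬¬y) ≡ y) = max(0.700, 0.978) = 0.978
((x ≡ x) ⊙ y) ⊙ ((y ≡ x) ∨ ((x ≡ ¬¬y) ≡ y)) = max(0, 0.678 + 0.978 − 1) = max(0, 0.656) = 0.656

0.656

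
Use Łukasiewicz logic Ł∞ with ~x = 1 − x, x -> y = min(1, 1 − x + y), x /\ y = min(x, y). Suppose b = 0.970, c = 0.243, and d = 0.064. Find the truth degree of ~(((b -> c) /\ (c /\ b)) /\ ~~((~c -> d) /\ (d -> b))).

b -> c = min(1, 1 − 0.970 + 0.243) = min(1, 0.273) = 0.273
c /\ b = min(0.243, 0.970) = 0.243
(b -> c) /\ (c /\ b) = min(0.273, 0.243) = 0.243
~c = 1 − 0.243 = 0.757
~c -> d = min(1, 1 − 0.757 + 0.064) = min(1, 0.307) = 0.307
d -> b = min(1, 1 − 0.064 + 0.970) = min(1, 1.906) = 1.000
(~c -> d) /\ (d -> b) = min(0.307, 1.000) = 0.307
~((~c -> d) /\ (d -> b)) = 1 − 0.307 = 0.693
~~((~c -> d) /\ (d -> b)) = 1 − 0.693 = 0.307
((b -> c) /\ (c /\ b)) /\ ~~((~c -> d) /\ (d -> b)) = min(0.243, 0.307) = 0.243
~(((b -> c) /\ (c /\ b)) /\ ~~((~c -> d) /\ (d -> b))) = 1 − 0.243 = 0.757

0.757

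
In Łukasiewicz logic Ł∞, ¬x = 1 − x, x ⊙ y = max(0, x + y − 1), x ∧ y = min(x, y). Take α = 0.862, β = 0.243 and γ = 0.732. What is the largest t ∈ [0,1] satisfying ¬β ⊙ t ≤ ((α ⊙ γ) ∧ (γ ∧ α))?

¬β = 1 − 0.243 = 0.757
So the left factor is ¬β = 0.757.
α ⊙ γ = max(0, 0.862 + 0.732 − 1) = max(0, 0.594) = 0.594
γ ∧ α = min(0.732, 0.862) = 0.732
(α ⊙ γ) ∧ (γ ∧ α) = min(0.594, 0.732) = 0.594
So the right-hand bound is (α ⊙ γ) ∧ (γ ∧ α) = 0.594.
The residuum of the Łukasiewicz t-norm gives the supremum: min(1, 1 − 0.757 + 0.594).
1 − 0.757 + 0.594 = 0.837, so t = min(1, 0.837) = 0.837.
Check: 0.757 ⊙ 0.837 = max(0, 0.594) = 0.594 ≤ 0.594.

0.837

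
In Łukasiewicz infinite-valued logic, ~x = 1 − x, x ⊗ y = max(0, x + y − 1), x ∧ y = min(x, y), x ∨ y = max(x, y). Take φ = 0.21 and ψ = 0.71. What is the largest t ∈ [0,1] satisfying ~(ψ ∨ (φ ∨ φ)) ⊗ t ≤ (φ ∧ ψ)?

0.92

φ ∨ φ = max(0.21, 0.21) = 0.21
ψ ∨ (φ ∨ φ) = max(0.71, 0.21) = 0.71
~(ψ ∨ (φ ∨ φ)) = 1 − 0.71 = 0.29
So the left factor is ~(ψ ∨ (φ ∨ φ)) = 0.29.
φ ∧ ψ = min(0.21, 0.71) = 0.21
So the right-hand bound is φ ∧ ψ = 0.21.
The residuum of the Łukasiewicz t-norm gives the supremum: min(1, 1 − 0.29 + 0.21).
1 − 0.29 + 0.21 = 0.92, so t = min(1, 0.92) = 0.92.
Check: 0.29 ⊗ 0.92 = max(0, 0.21) = 0.21 ≤ 0.21.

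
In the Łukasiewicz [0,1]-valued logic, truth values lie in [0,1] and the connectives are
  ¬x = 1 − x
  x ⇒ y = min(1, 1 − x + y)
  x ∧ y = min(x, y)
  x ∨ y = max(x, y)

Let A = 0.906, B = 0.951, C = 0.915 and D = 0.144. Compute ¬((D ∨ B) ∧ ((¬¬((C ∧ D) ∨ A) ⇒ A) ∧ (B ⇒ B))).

0.049

D ∨ B = max(0.144, 0.951) = 0.951
C ∧ D = min(0.915, 0.144) = 0.144
(C ∧ D) ∨ A = max(0.144, 0.906) = 0.906
¬((C ∧ D) ∨ A) = 1 − 0.906 = 0.094
¬¬((C ∧ D) ∨ A) = 1 − 0.094 = 0.906
¬¬((C ∧ D) ∨ A) ⇒ A = min(1, 1 − 0.906 + 0.906) = min(1, 1.000) = 1.000
B ⇒ B = min(1, 1 − 0.951 + 0.951) = min(1, 1.000) = 1.000
(¬¬((C ∧ D) ∨ A) ⇒ A) ∧ (B ⇒ B) = min(1.000, 1.000) = 1.000
(D ∨ B) ∧ ((¬¬((C ∧ D) ∨ A) ⇒ A) ∧ (B ⇒ B)) = min(0.951, 1.000) = 0.951
¬((D ∨ B) ∧ ((¬¬((C ∧ D) ∨ A) ⇒ A) ∧ (B ⇒ B))) = 1 − 0.951 = 0.049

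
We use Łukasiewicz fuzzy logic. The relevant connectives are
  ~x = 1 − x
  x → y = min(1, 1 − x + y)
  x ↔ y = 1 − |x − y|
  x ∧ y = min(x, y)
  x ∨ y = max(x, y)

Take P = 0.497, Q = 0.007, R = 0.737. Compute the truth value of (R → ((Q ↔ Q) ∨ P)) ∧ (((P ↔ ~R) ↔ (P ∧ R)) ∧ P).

0.497

Q ↔ Q = 1 − |0.007 − 0.007| = 1 − 0.000 = 1.000
(Q ↔ Q) ∨ P = max(1.000, 0.497) = 1.000
R → ((Q ↔ Q) ∨ P) = min(1, 1 − 0.737 + 1.000) = min(1, 1.263) = 1.000
~R = 1 − 0.737 = 0.263
P ↔ ~R = 1 − |0.497 − 0.263| = 1 − 0.234 = 0.766
P ∧ R = min(0.497, 0.737) = 0.497
(P ↔ ~R) ↔ (P ∧ R) = 1 − |0.766 − 0.497| = 1 − 0.269 = 0.731
((P ↔ ~R) ↔ (P ∧ R)) ∧ P = min(0.731, 0.497) = 0.497
(R → ((Q ↔ Q) ∨ P)) ∧ (((P ↔ ~R) ↔ (P ∧ R)) ∧ P) = min(1.000, 0.497) = 0.497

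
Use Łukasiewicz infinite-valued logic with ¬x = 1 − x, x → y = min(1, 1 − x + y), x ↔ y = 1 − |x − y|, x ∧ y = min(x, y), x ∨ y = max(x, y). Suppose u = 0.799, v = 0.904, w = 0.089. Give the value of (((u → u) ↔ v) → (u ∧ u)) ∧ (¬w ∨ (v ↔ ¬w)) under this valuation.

0.895

u → u = min(1, 1 − 0.799 + 0.799) = min(1, 1.000) = 1.000
(u → u) ↔ v = 1 − |1.000 − 0.904| = 1 − 0.096 = 0.904
u ∧ u = min(0.799, 0.799) = 0.799
((u → u) ↔ v) → (u ∧ u) = min(1, 1 − 0.904 + 0.799) = min(1, 0.895) = 0.895
¬w = 1 − 0.089 = 0.911
v ↔ ¬w = 1 − |0.904 − 0.911| = 1 − 0.007 = 0.993
¬w ∨ (v ↔ ¬w) = max(0.911, 0.993) = 0.993
(((u → u) ↔ v) → (u ∧ u)) ∧ (¬w ∨ (v ↔ ¬w)) = min(0.895, 0.993) = 0.895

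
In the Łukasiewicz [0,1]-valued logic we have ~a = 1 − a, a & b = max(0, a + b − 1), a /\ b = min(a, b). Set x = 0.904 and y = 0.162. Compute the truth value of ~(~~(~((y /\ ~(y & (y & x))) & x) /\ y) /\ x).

y & x = max(0, 0.162 + 0.904 − 1) = max(0, 0.066) = 0.066
y & (y & x) = max(0, 0.162 + 0.066 − 1) = max(0, -0.772) = 0.000
~(y & (y & x)) = 1 − 0.000 = 1.000
y /\ ~(y & (y & x)) = min(0.162, 1.000) = 0.162
(y /\ ~(y & (y & x))) & x = max(0, 0.162 + 0.904 − 1) = max(0, 0.066) = 0.066
~((y /\ ~(y & (y & x))) & x) = 1 − 0.066 = 0.934
~((y /\ ~(y & (y & x))) & x) /\ y = min(0.934, 0.162) = 0.162
~(~((y /\ ~(y & (y & x))) & x) /\ y) = 1 − 0.162 = 0.838
~~(~((y /\ ~(y & (y & x))) & x) /\ y) = 1 − 0.838 = 0.162
~~(~((y /\ ~(y & (y & x))) & x) /\ y) /\ x = min(0.162, 0.904) = 0.162
~(~~(~((y /\ ~(y & (y & x))) & x) /\ y) /\ x) = 1 − 0.162 = 0.838

0.838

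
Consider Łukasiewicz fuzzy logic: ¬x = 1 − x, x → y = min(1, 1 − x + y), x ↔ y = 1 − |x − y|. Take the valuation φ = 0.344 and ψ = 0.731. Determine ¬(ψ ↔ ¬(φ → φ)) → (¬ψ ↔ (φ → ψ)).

0.538

φ → φ = min(1, 1 − 0.344 + 0.344) = min(1, 1.000) = 1.000
¬(φ → φ) = 1 − 1.000 = 0.000
ψ ↔ ¬(φ → φ) = 1 − |0.731 − 0.000| = 1 − 0.731 = 0.269
¬(ψ ↔ ¬(φ → φ)) = 1 − 0.269 = 0.731
¬ψ = 1 − 0.731 = 0.269
φ → ψ = min(1, 1 − 0.344 + 0.731) = min(1, 1.387) = 1.000
¬ψ ↔ (φ → ψ) = 1 − |0.269 − 1.000| = 1 − 0.731 = 0.269
¬(ψ ↔ ¬(φ → φ)) → (¬ψ ↔ (φ → ψ)) = min(1, 1 − 0.731 + 0.269) = min(1, 0.538) = 0.538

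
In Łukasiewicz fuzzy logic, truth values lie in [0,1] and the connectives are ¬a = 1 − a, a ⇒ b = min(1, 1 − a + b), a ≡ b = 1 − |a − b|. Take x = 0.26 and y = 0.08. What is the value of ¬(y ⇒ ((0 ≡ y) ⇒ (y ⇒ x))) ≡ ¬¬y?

0.92

0 ≡ y = 1 − |0.00 − 0.08| = 1 − 0.08 = 0.92
y ⇒ x = min(1, 1 − 0.08 + 0.26) = min(1, 1.18) = 1.00
(0 ≡ y) ⇒ (y ⇒ x) = min(1, 1 − 0.92 + 1.00) = min(1, 1.08) = 1.00
y ⇒ ((0 ≡ y) ⇒ (y ⇒ x)) = min(1, 1 − 0.08 + 1.00) = min(1, 1.92) = 1.00
¬(y ⇒ ((0 ≡ y) ⇒ (y ⇒ x))) = 1 − 1.00 = 0.00
¬y = 1 − 0.08 = 0.92
¬¬y = 1 − 0.92 = 0.08
¬(y ⇒ ((0 ≡ y) ⇒ (y ⇒ x))) ≡ ¬¬y = 1 − |0.00 − 0.08| = 1 − 0.08 = 0.92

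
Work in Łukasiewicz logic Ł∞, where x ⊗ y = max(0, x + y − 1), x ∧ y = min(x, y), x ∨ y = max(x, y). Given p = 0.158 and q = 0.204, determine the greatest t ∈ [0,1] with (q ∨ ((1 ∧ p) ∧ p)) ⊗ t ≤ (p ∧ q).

0.954

1 ∧ p = min(1.000, 0.158) = 0.158
(1 ∧ p) ∧ p = min(0.158, 0.158) = 0.158
q ∨ ((1 ∧ p) ∧ p) = max(0.204, 0.158) = 0.204
So the left factor is q ∨ ((1 ∧ p) ∧ p) = 0.204.
p ∧ q = min(0.158, 0.204) = 0.158
So the right-hand bound is p ∧ q = 0.158.
The residuum of the Łukasiewicz t-norm gives the supremum: min(1, 1 − 0.204 + 0.158).
1 − 0.204 + 0.158 = 0.954, so t = min(1, 0.954) = 0.954.
Check: 0.204 ⊗ 0.954 = max(0, 0.158) = 0.158 ≤ 0.158.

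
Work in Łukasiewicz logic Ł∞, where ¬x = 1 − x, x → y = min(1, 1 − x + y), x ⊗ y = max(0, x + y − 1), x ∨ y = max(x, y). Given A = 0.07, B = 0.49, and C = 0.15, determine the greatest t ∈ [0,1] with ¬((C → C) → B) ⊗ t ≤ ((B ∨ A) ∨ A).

C → C = min(1, 1 − 0.15 + 0.15) = min(1, 1.00) = 1.00
(C → C) → B = min(1, 1 − 1.00 + 0.49) = min(1, 0.49) = 0.49
¬((C → C) → B) = 1 − 0.49 = 0.51
So the left factor is ¬((C → C) → B) = 0.51.
B ∨ A = max(0.49, 0.07) = 0.49
(B ∨ A) ∨ A = max(0.49, 0.07) = 0.49
So the right-hand bound is (B ∨ A) ∨ A = 0.49.
The residuum of the Łukasiewicz t-norm gives the supremum: min(1, 1 − 0.51 + 0.49).
1 − 0.51 + 0.49 = 0.98, so t = min(1, 0.98) = 0.98.
Check: 0.51 ⊗ 0.98 = max(0, 0.49) = 0.49 ≤ 0.49.

0.98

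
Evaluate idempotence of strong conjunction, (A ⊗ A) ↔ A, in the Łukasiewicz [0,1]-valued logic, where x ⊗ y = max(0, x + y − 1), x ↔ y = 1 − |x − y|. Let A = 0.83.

A ⊗ A = max(0, 0.83 + 0.83 − 1) = max(0, 0.66) = 0.66
(A ⊗ A) ↔ A = 1 − |0.66 − 0.83| = 1 − 0.17 = 0.83
(The value 0.83 < 1 shows this instance is not satisfied; fails in Ł∞ since a ⊗ a = max(0, 2a−1) ≠ a in general.)

0.83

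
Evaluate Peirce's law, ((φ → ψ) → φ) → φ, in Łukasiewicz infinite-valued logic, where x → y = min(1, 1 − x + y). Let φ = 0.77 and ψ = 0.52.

0.77

φ → ψ = min(1, 1 − 0.77 + 0.52) = min(1, 0.75) = 0.75
(φ → ψ) → φ = min(1, 1 − 0.75 + 0.77) = min(1, 1.02) = 1.00
((φ → ψ) → φ) → φ = min(1, 1 − 1.00 + 0.77) = min(1, 0.77) = 0.77
(The value 0.77 < 1 shows this instance is not satisfied; not a Ł∞-tautology in general.)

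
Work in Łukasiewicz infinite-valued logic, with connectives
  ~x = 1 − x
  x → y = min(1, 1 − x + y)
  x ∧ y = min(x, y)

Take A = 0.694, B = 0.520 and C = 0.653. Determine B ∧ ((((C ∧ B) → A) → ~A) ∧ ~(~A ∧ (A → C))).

0.306

C ∧ B = min(0.653, 0.520) = 0.520
(C ∧ B) → A = min(1, 1 − 0.520 + 0.694) = min(1, 1.174) = 1.000
~A = 1 − 0.694 = 0.306
((C ∧ B) → A) → ~A = min(1, 1 − 1.000 + 0.306) = min(1, 0.306) = 0.306
A → C = min(1, 1 − 0.694 + 0.653) = min(1, 0.959) = 0.959
~A ∧ (A → C) = min(0.306, 0.959) = 0.306
~(~A ∧ (A → C)) = 1 − 0.306 = 0.694
(((C ∧ B) → A) → ~A) ∧ ~(~A ∧ (A → C)) = min(0.306, 0.694) = 0.306
B ∧ ((((C ∧ B) → A) → ~A) ∧ ~(~A ∧ (A → C))) = min(0.520, 0.306) = 0.306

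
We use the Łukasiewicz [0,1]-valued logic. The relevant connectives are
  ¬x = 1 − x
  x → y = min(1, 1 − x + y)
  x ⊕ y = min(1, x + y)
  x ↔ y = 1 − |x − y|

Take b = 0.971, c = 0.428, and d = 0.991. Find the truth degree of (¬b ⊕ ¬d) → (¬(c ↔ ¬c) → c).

¬b = 1 − 0.971 = 0.029
¬d = 1 − 0.991 = 0.009
¬b ⊕ ¬d = min(1, 0.029 + 0.009) = min(1, 0.038) = 0.038
¬c = 1 − 0.428 = 0.572
c ↔ ¬c = 1 − |0.428 − 0.572| = 1 − 0.144 = 0.856
¬(c ↔ ¬c) = 1 − 0.856 = 0.144
¬(c ↔ ¬c) → c = min(1, 1 − 0.144 + 0.428) = min(1, 1.284) = 1.000
(¬b ⊕ ¬d) → (¬(c ↔ ¬c) → c) = min(1, 1 − 0.038 + 1.000) = min(1, 1.962) = 1.000

1.000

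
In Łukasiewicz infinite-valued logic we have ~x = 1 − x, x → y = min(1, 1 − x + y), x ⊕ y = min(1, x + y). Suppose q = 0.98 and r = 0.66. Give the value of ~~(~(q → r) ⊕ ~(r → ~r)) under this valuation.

0.64

q → r = min(1, 1 − 0.98 + 0.66) = min(1, 0.68) = 0.68
~(q → r) = 1 − 0.68 = 0.32
~r = 1 − 0.66 = 0.34
r → ~r = min(1, 1 − 0.66 + 0.34) = min(1, 0.68) = 0.68
~(r → ~r) = 1 − 0.68 = 0.32
~(q → r) ⊕ ~(r → ~r) = min(1, 0.32 + 0.32) = min(1, 0.64) = 0.64
~(~(q → r) ⊕ ~(r → ~r)) = 1 − 0.64 = 0.36
~~(~(q → r) ⊕ ~(r → ~r)) = 1 − 0.36 = 0.64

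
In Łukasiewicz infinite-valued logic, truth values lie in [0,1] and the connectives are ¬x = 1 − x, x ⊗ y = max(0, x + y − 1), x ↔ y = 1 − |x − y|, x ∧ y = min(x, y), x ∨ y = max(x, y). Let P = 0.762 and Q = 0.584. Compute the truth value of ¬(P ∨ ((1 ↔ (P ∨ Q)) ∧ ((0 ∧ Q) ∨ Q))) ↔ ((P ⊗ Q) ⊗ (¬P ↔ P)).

P ∨ Q = max(0.762, 0.584) = 0.762
1 ↔ (P ∨ Q) = 1 − |1.000 − 0.762| = 1 − 0.238 = 0.762
0 ∧ Q = min(0.000, 0.584) = 0.000
(0 ∧ Q) ∨ Q = max(0.000, 0.584) = 0.584
(1 ↔ (P ∨ Q)) ∧ ((0 ∧ Q) ∨ Q) = min(0.762, 0.584) = 0.584
P ∨ ((1 ↔ (P ∨ Q)) ∧ ((0 ∧ Q) ∨ Q)) = max(0.762, 0.584) = 0.762
¬(P ∨ ((1 ↔ (P ∨ Q)) ∧ ((0 ∧ Q) ∨ Q))) = 1 − 0.762 = 0.238
P ⊗ Q = max(0, 0.762 + 0.584 − 1) = max(0, 0.346) = 0.346
¬P = 1 − 0.762 = 0.238
¬P ↔ P = 1 − |0.238 − 0.762| = 1 − 0.524 = 0.476
(P ⊗ Q) ⊗ (¬P ↔ P) = max(0, 0.346 + 0.476 − 1) = max(0, -0.178) = 0.000
¬(P ∨ ((1 ↔ (P ∨ Q)) ∧ ((0 ∧ Q) ∨ Q))) ↔ ((P ⊗ Q) ⊗ (¬P ↔ P)) = 1 − |0.238 − 0.000| = 1 − 0.238 = 0.762

0.762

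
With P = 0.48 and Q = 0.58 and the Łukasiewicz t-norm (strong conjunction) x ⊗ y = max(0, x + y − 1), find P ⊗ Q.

0.06

P ⊗ Q = max(0, 0.48 + 0.58 − 1) = max(0, 0.06) = 0.06
For comparison, the Gödel (minimum) t-norm min(x, y) would give 0.48.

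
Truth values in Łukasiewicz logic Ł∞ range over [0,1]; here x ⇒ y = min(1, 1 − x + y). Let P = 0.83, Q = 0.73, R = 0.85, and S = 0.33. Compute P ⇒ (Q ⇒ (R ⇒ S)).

R ⇒ S = min(1, 1 − 0.85 + 0.33) = min(1, 0.48) = 0.48
Q ⇒ (R ⇒ S) = min(1, 1 − 0.73 + 0.48) = min(1, 0.75) = 0.75
P ⇒ (Q ⇒ (R ⇒ S)) = min(1, 1 − 0.83 + 0.75) = min(1, 0.92) = 0.92

0.92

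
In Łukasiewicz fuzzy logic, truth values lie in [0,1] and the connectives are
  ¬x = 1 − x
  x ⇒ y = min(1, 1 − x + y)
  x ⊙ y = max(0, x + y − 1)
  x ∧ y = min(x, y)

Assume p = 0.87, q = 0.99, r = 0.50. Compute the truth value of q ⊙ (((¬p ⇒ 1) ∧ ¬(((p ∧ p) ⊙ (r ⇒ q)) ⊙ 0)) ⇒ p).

¬p = 1 − 0.87 = 0.13
¬p ⇒ 1 = min(1, 1 − 0.13 + 1.00) = min(1, 1.87) = 1.00
p ∧ p = min(0.87, 0.87) = 0.87
r ⇒ q = min(1, 1 − 0.50 + 0.99) = min(1, 1.49) = 1.00
(p ∧ p) ⊙ (r ⇒ q) = max(0, 0.87 + 1.00 − 1) = max(0, 0.87) = 0.87
((p ∧ p) ⊙ (r ⇒ q)) ⊙ 0 = max(0, 0.87 + 0.00 − 1) = max(0, -0.13) = 0.00
¬(((p ∧ p) ⊙ (r ⇒ q)) ⊙ 0) = 1 − 0.00 = 1.00
(¬p ⇒ 1) ∧ ¬(((p ∧ p) ⊙ (r ⇒ q)) ⊙ 0) = min(1.00, 1.00) = 1.00
((¬p ⇒ 1) ∧ ¬(((p ∧ p) ⊙ (r ⇒ q)) ⊙ 0)) ⇒ p = min(1, 1 − 1.00 + 0.87) = min(1, 0.87) = 0.87
q ⊙ (((¬p ⇒ 1) ∧ ¬(((p ∧ p) ⊙ (r ⇒ q)) ⊙ 0)) ⇒ p) = max(0, 0.99 + 0.87 − 1) = max(0, 0.86) = 0.86

0.86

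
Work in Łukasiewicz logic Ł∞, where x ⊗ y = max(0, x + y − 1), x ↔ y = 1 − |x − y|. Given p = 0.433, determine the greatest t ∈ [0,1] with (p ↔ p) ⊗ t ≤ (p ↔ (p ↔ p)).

0.433

p ↔ p = 1 − |0.433 − 0.433| = 1 − 0.000 = 1.000
So the left factor is p ↔ p = 1.000.
p ↔ (p ↔ p) = 1 − |0.433 − 1.000| = 1 − 0.567 = 0.433
So the right-hand bound is p ↔ (p ↔ p) = 0.433.
The residuum of the Łukasiewicz t-norm gives the supremum: min(1, 1 − 1.000 + 0.433).
1 − 1.000 + 0.433 = 0.433, so t = min(1, 0.433) = 0.433.
Check: 1.000 ⊗ 0.433 = max(0, 0.433) = 0.433 ≤ 0.433.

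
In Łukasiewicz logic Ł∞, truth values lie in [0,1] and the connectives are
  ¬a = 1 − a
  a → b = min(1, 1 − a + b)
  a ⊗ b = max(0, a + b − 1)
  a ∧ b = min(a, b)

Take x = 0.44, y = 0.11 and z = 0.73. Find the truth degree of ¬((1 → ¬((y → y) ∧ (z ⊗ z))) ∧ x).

0.56

y → y = min(1, 1 − 0.11 + 0.11) = min(1, 1.00) = 1.00
z ⊗ z = max(0, 0.73 + 0.73 − 1) = max(0, 0.46) = 0.46
(y → y) ∧ (z ⊗ z) = min(1.00, 0.46) = 0.46
¬((y → y) ∧ (z ⊗ z)) = 1 − 0.46 = 0.54
1 → ¬((y → y) ∧ (z ⊗ z)) = min(1, 1 − 1.00 + 0.54) = min(1, 0.54) = 0.54
(1 → ¬((y → y) ∧ (z ⊗ z))) ∧ x = min(0.54, 0.44) = 0.44
¬((1 → ¬((y → y) ∧ (z ⊗ z))) ∧ x) = 1 − 0.44 = 0.56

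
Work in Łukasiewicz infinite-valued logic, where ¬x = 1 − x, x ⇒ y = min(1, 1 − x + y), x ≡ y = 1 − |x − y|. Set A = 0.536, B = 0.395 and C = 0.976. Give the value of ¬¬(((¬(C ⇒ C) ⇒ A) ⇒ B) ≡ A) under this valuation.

0.859

C ⇒ C = min(1, 1 − 0.976 + 0.976) = min(1, 1.000) = 1.000
¬(C ⇒ C) = 1 − 1.000 = 0.000
¬(C ⇒ C) ⇒ A = min(1, 1 − 0.000 + 0.536) = min(1, 1.536) = 1.000
(¬(C ⇒ C) ⇒ A) ⇒ B = min(1, 1 − 1.000 + 0.395) = min(1, 0.395) = 0.395
((¬(C ⇒ C) ⇒ A) ⇒ B) ≡ A = 1 − |0.395 − 0.536| = 1 − 0.141 = 0.859
¬(((¬(C ⇒ C) ⇒ A) ⇒ B) ≡ A) = 1 − 0.859 = 0.141
¬¬(((¬(C ⇒ C) ⇒ A) ⇒ B) ≡ A) = 1 − 0.141 = 0.859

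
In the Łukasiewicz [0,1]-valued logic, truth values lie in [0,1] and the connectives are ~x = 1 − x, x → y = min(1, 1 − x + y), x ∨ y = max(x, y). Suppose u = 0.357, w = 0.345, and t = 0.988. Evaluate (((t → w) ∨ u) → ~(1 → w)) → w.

0.345

t → w = min(1, 1 − 0.988 + 0.345) = min(1, 0.357) = 0.357
(t → w) ∨ u = max(0.357, 0.357) = 0.357
1 → w = min(1, 1 − 1.000 + 0.345) = min(1, 0.345) = 0.345
~(1 → w) = 1 − 0.345 = 0.655
((t → w) ∨ u) → ~(1 → w) = min(1, 1 − 0.357 + 0.655) = min(1, 1.298) = 1.000
(((t → w) ∨ u) → ~(1 → w)) → w = min(1, 1 − 1.000 + 0.345) = min(1, 0.345) = 0.345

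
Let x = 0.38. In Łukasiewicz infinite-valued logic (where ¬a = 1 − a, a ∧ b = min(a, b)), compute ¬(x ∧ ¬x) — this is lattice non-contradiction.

¬x = 1 − 0.38 = 0.62
x ∧ ¬x = min(0.38, 0.62) = 0.38
¬(x ∧ ¬x) = 1 − 0.38 = 0.62
(The value 0.62 < 1 shows this instance is not satisfied; not a Ł∞-tautology — its value is 1 − min(a, 1−a).)

0.62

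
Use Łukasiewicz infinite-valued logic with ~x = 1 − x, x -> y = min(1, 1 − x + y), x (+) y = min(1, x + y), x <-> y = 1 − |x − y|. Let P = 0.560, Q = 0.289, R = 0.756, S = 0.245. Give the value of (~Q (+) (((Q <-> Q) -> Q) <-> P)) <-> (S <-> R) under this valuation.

0.489

~Q = 1 − 0.289 = 0.711
Q <-> Q = 1 − |0.289 − 0.289| = 1 − 0.000 = 1.000
(Q <-> Q) -> Q = min(1, 1 − 1.000 + 0.289) = min(1, 0.289) = 0.289
((Q <-> Q) -> Q) <-> P = 1 − |0.289 − 0.560| = 1 − 0.271 = 0.729
~Q (+) (((Q <-> Q) -> Q) <-> P) = min(1, 0.711 + 0.729) = min(1, 1.440) = 1.000
S <-> R = 1 − |0.245 − 0.756| = 1 − 0.511 = 0.489
(~Q (+) (((Q <-> Q) -> Q) <-> P)) <-> (S <-> R) = 1 − |1.000 − 0.489| = 1 − 0.511 = 0.489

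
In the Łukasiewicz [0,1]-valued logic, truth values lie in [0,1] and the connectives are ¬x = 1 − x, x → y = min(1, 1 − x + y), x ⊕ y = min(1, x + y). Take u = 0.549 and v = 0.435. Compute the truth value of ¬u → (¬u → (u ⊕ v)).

¬u = 1 − 0.549 = 0.451
u ⊕ v = min(1, 0.549 + 0.435) = min(1, 0.984) = 0.984
¬u → (u ⊕ v) = min(1, 1 − 0.451 + 0.984) = min(1, 1.533) = 1.000
¬u → (¬u → (u ⊕ v)) = min(1, 1 − 0.451 + 1.000) = min(1, 1.549) = 1.000

1.000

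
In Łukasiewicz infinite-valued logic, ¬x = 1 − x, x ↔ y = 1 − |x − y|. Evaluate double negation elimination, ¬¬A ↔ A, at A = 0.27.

¬A = 1 − 0.27 = 0.73
¬¬A = 1 − 0.73 = 0.27
¬¬A ↔ A = 1 − |0.27 − 0.27| = 1 − 0.00 = 1.00
(As expected: always 1 in Ł∞ since negation is involutive.)

1.00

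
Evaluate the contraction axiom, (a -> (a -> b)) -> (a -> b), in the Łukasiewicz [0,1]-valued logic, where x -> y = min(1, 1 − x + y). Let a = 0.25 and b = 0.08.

0.83

a -> b = min(1, 1 − 0.25 + 0.08) = min(1, 0.83) = 0.83
a -> (a -> b) = min(1, 1 − 0.25 + 0.83) = min(1, 1.58) = 1.00
(a -> (a -> b)) -> (a -> b) = min(1, 1 − 1.00 + 0.83) = min(1, 0.83) = 0.83
(The value 0.83 < 1 shows this instance is not satisfied; fails in Ł∞ (the t-norm is not idempotent).)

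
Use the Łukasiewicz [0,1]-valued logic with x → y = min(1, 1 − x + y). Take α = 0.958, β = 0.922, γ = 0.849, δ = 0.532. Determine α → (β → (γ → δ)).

0.803

γ → δ = min(1, 1 − 0.849 + 0.532) = min(1, 0.683) = 0.683
β → (γ → δ) = min(1, 1 − 0.922 + 0.683) = min(1, 0.761) = 0.761
α → (β → (γ → δ)) = min(1, 1 − 0.958 + 0.761) = min(1, 0.803) = 0.803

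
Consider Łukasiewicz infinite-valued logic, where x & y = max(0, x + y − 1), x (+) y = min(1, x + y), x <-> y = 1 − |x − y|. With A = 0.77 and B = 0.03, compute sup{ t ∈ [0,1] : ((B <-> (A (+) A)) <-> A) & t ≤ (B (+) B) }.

0.80

A (+) A = min(1, 0.77 + 0.77) = min(1, 1.54) = 1.00
B <-> (A (+) A) = 1 − |0.03 − 1.00| = 1 − 0.97 = 0.03
(B <-> (A (+) A)) <-> A = 1 − |0.03 − 0.77| = 1 − 0.74 = 0.26
So the left factor is (B <-> (A (+) A)) <-> A = 0.26.
B (+) B = min(1, 0.03 + 0.03) = min(1, 0.06) = 0.06
So the right-hand bound is B (+) B = 0.06.
The residuum of the Łukasiewicz t-norm gives the supremum: min(1, 1 − 0.26 + 0.06).
1 − 0.26 + 0.06 = 0.80, so t = min(1, 0.80) = 0.80.
Check: 0.26 & 0.80 = max(0, 0.06) = 0.06 ≤ 0.06.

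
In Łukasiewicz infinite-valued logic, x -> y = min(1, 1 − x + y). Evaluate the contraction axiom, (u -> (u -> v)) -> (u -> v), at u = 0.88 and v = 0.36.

0.88

u -> v = min(1, 1 − 0.88 + 0.36) = min(1, 0.48) = 0.48
u -> (u -> v) = min(1, 1 − 0.88 + 0.48) = min(1, 0.60) = 0.60
(u -> (u -> v)) -> (u -> v) = min(1, 1 − 0.60 + 0.48) = min(1, 0.88) = 0.88
(The value 0.88 < 1 shows this instance is not satisfied; fails in Ł∞ (the t-norm is not idempotent).)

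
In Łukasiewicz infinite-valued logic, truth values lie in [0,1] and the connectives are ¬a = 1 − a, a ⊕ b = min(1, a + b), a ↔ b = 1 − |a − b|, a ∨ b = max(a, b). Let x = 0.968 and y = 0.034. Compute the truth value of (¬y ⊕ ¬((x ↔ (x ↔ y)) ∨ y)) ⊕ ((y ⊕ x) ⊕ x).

¬y = 1 − 0.034 = 0.966
x ↔ y = 1 − |0.968 − 0.034| = 1 − 0.934 = 0.066
x ↔ (x ↔ y) = 1 − |0.968 − 0.066| = 1 − 0.902 = 0.098
(x ↔ (x ↔ y)) ∨ y = max(0.098, 0.034) = 0.098
¬((x ↔ (x ↔ y)) ∨ y) = 1 − 0.098 = 0.902
¬y ⊕ ¬((x ↔ (x ↔ y)) ∨ y) = min(1, 0.966 + 0.902) = min(1, 1.868) = 1.000
y ⊕ x = min(1, 0.034 + 0.968) = min(1, 1.002) = 1.000
(y ⊕ x) ⊕ x = min(1, 1.000 + 0.968) = min(1, 1.968) = 1.000
(¬y ⊕ ¬((x ↔ (x ↔ y)) ∨ y)) ⊕ ((y ⊕ x) ⊕ x) = min(1, 1.000 + 1.000) = min(1, 2.000) = 1.000

1.000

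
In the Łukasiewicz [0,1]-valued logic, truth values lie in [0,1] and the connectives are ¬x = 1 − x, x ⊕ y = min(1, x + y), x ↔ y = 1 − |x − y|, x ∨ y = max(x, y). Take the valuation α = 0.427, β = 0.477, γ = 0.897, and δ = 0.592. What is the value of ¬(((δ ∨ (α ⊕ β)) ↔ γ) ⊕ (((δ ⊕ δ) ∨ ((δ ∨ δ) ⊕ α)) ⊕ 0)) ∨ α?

α ⊕ β = min(1, 0.427 + 0.477) = min(1, 0.904) = 0.904
δ ∨ (α ⊕ β) = max(0.592, 0.904) = 0.904
(δ ∨ (α ⊕ β)) ↔ γ = 1 − |0.904 − 0.897| = 1 − 0.007 = 0.993
δ ⊕ δ = min(1, 0.592 + 0.592) = min(1, 1.184) = 1.000
δ ∨ δ = max(0.592, 0.592) = 0.592
(δ ∨ δ) ⊕ α = min(1, 0.592 + 0.427) = min(1, 1.019) = 1.000
(δ ⊕ δ) ∨ ((δ ∨ δ) ⊕ α) = max(1.000, 1.000) = 1.000
((δ ⊕ δ) ∨ ((δ ∨ δ) ⊕ α)) ⊕ 0 = min(1, 1.000 + 0.000) = min(1, 1.000) = 1.000
((δ ∨ (α ⊕ β)) ↔ γ) ⊕ (((δ ⊕ δ) ∨ ((δ ∨ δ) ⊕ α)) ⊕ 0) = min(1, 0.993 + 1.000) = min(1, 1.993) = 1.000
¬(((δ ∨ (α ⊕ β)) ↔ γ) ⊕ (((δ ⊕ δ) ∨ ((δ ∨ δ) ⊕ α)) ⊕ 0)) = 1 − 1.000 = 0.000
¬(((δ ∨ (α ⊕ β)) ↔ γ) ⊕ (((δ ⊕ δ) ∨ ((δ ∨ δ) ⊕ α)) ⊕ 0)) ∨ α = max(0.000, 0.427) = 0.427

0.427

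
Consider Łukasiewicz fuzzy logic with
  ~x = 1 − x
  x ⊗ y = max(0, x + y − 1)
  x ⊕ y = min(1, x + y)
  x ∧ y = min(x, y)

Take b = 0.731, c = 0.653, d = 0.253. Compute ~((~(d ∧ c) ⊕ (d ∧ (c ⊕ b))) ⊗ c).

0.347

d ∧ c = min(0.253, 0.653) = 0.253
~(d ∧ c) = 1 − 0.253 = 0.747
c ⊕ b = min(1, 0.653 + 0.731) = min(1, 1.384) = 1.000
d ∧ (c ⊕ b) = min(0.253, 1.000) = 0.253
~(d ∧ c) ⊕ (d ∧ (c ⊕ b)) = min(1, 0.747 + 0.253) = min(1, 1.000) = 1.000
(~(d ∧ c) ⊕ (d ∧ (c ⊕ b))) ⊗ c = max(0, 1.000 + 0.653 − 1) = max(0, 0.653) = 0.653
~((~(d ∧ c) ⊕ (d ∧ (c ⊕ b))) ⊗ c) = 1 − 0.653 = 0.347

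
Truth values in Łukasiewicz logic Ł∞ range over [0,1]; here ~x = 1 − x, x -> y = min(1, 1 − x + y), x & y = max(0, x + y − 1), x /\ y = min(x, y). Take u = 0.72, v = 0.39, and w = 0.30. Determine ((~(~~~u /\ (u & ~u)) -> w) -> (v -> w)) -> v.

~u = 1 − 0.72 = 0.28
~~u = 1 − 0.28 = 0.72
~~~u = 1 − 0.72 = 0.28
u & ~u = max(0, 0.72 + 0.28 − 1) = max(0, 0.00) = 0.00
~~~u /\ (u & ~u) = min(0.28, 0.00) = 0.00
~(~~~u /\ (u & ~u)) = 1 − 0.00 = 1.00
~(~~~u /\ (u & ~u)) -> w = min(1, 1 − 1.00 + 0.30) = min(1, 0.30) = 0.30
v -> w = min(1, 1 − 0.39 + 0.30) = min(1, 0.91) = 0.91
(~(~~~u /\ (u & ~u)) -> w) -> (v -> w) = min(1, 1 − 0.30 + 0.91) = min(1, 1.61) = 1.00
((~(~~~u /\ (u & ~u)) -> w) -> (v -> w)) -> v = min(1, 1 − 1.00 + 0.39) = min(1, 0.39) = 0.39

0.39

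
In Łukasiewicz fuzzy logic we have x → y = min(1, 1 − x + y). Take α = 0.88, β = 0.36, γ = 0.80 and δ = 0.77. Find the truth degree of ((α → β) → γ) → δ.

0.77

α → β = min(1, 1 − 0.88 + 0.36) = min(1, 0.48) = 0.48
(α → β) → γ = min(1, 1 − 0.48 + 0.80) = min(1, 1.32) = 1.00
((α → β) → γ) → δ = min(1, 1 − 1.00 + 0.77) = min(1, 0.77) = 0.77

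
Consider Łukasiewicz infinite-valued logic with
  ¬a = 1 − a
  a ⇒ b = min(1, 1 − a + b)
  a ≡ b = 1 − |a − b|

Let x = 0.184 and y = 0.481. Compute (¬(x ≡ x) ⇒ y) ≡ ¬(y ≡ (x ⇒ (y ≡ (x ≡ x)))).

0.519

x ≡ x = 1 − |0.184 − 0.184| = 1 − 0.000 = 1.000
¬(x ≡ x) = 1 − 1.000 = 0.000
¬(x ≡ x) ⇒ y = min(1, 1 − 0.000 + 0.481) = min(1, 1.481) = 1.000
y ≡ (x ≡ x) = 1 − |0.481 − 1.000| = 1 − 0.519 = 0.481
x ⇒ (y ≡ (x ≡ x)) = min(1, 1 − 0.184 + 0.481) = min(1, 1.297) = 1.000
y ≡ (x ⇒ (y ≡ (x ≡ x))) = 1 − |0.481 − 1.000| = 1 − 0.519 = 0.481
¬(y ≡ (x ⇒ (y ≡ (x ≡ x)))) = 1 − 0.481 = 0.519
(¬(x ≡ x) ⇒ y) ≡ ¬(y ≡ (x ⇒ (y ≡ (x ≡ x)))) = 1 − |1.000 − 0.519| = 1 − 0.481 = 0.519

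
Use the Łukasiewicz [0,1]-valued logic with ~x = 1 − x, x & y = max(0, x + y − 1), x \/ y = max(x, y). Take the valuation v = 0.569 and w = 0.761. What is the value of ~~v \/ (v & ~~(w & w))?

0.569

~v = 1 − 0.569 = 0.431
~~v = 1 − 0.431 = 0.569
w & w = max(0, 0.761 + 0.761 − 1) = max(0, 0.522) = 0.522
~(w & w) = 1 − 0.522 = 0.478
~~(w & w) = 1 − 0.478 = 0.522
v & ~~(w & w) = max(0, 0.569 + 0.522 − 1) = max(0, 0.091) = 0.091
~~v \/ (v & ~~(w & w)) = max(0.569, 0.091) = 0.569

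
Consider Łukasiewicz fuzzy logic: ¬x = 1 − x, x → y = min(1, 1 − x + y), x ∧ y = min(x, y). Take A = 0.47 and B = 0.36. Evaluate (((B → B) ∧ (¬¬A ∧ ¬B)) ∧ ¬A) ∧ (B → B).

B → B = min(1, 1 − 0.36 + 0.36) = min(1, 1.00) = 1.00
¬A = 1 − 0.47 = 0.53
¬¬A = 1 − 0.53 = 0.47
¬B = 1 − 0.36 = 0.64
¬¬A ∧ ¬B = min(0.47, 0.64) = 0.47
(B → B) ∧ (¬¬A ∧ ¬B) = min(1.00, 0.47) = 0.47
((B → B) ∧ (¬¬A ∧ ¬B)) ∧ ¬A = min(0.47, 0.53) = 0.47
(((B → B) ∧ (¬¬A ∧ ¬B)) ∧ ¬A) ∧ (B → B) = min(0.47, 1.00) = 0.47

0.47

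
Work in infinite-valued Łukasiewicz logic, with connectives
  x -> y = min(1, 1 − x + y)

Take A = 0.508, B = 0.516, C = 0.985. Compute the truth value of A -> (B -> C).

B -> C = min(1, 1 − 0.516 + 0.985) = min(1, 1.469) = 1.000
A -> (B -> C) = min(1, 1 − 0.508 + 1.000) = min(1, 1.492) = 1.000

1.000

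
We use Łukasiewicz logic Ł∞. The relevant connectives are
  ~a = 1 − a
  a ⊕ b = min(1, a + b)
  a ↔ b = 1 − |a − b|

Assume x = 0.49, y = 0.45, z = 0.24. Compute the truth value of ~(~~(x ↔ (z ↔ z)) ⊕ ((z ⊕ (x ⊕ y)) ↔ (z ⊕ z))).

0.03

z ↔ z = 1 − |0.24 − 0.24| = 1 − 0.00 = 1.00
x ↔ (z ↔ z) = 1 − |0.49 − 1.00| = 1 − 0.51 = 0.49
~(x ↔ (z ↔ z)) = 1 − 0.49 = 0.51
~~(x ↔ (z ↔ z)) = 1 − 0.51 = 0.49
x ⊕ y = min(1, 0.49 + 0.45) = min(1, 0.94) = 0.94
z ⊕ (x ⊕ y) = min(1, 0.24 + 0.94) = min(1, 1.18) = 1.00
z ⊕ z = min(1, 0.24 + 0.24) = min(1, 0.48) = 0.48
(z ⊕ (x ⊕ y)) ↔ (z ⊕ z) = 1 − |1.00 − 0.48| = 1 − 0.52 = 0.48
~~(x ↔ (z ↔ z)) ⊕ ((z ⊕ (x ⊕ y)) ↔ (z ⊕ z)) = min(1, 0.49 + 0.48) = min(1, 0.97) = 0.97
~(~~(x ↔ (z ↔ z)) ⊕ ((z ⊕ (x ⊕ y)) ↔ (z ⊕ z))) = 1 − 0.97 = 0.03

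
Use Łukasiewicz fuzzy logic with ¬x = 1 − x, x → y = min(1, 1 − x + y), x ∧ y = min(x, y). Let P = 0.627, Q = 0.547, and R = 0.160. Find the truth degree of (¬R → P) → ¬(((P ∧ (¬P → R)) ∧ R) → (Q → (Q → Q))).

¬R = 1 − 0.160 = 0.840
¬R → P = min(1, 1 − 0.840 + 0.627) = min(1, 0.787) = 0.787
¬P = 1 − 0.627 = 0.373
¬P → R = min(1, 1 − 0.373 + 0.160) = min(1, 0.787) = 0.787
P ∧ (¬P → R) = min(0.627, 0.787) = 0.627
(P ∧ (¬P → R)) ∧ R = min(0.627, 0.160) = 0.160
Q → Q = min(1, 1 − 0.547 + 0.547) = min(1, 1.000) = 1.000
Q → (Q → Q) = min(1, 1 − 0.547 + 1.000) = min(1, 1.453) = 1.000
((P ∧ (¬P → R)) ∧ R) → (Q → (Q → Q)) = min(1, 1 − 0.160 + 1.000) = min(1, 1.840) = 1.000
¬(((P ∧ (¬P → R)) ∧ R) → (Q → (Q → Q))) = 1 − 1.000 = 0.000
(¬R → P) → ¬(((P ∧ (¬P → R)) ∧ R) → (Q → (Q → Q))) = min(1, 1 − 0.787 + 0.000) = min(1, 0.213) = 0.213

0.213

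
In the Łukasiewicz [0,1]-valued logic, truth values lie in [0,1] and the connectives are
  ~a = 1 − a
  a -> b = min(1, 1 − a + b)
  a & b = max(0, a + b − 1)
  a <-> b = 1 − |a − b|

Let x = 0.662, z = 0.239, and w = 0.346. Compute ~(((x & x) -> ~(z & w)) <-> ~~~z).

x & x = max(0, 0.662 + 0.662 − 1) = max(0, 0.324) = 0.324
z & w = max(0, 0.239 + 0.346 − 1) = max(0, -0.415) = 0.000
~(z & w) = 1 − 0.000 = 1.000
(x & x) -> ~(z & w) = min(1, 1 − 0.324 + 1.000) = min(1, 1.676) = 1.000
~z = 1 − 0.239 = 0.761
~~z = 1 − 0.761 = 0.239
~~~z = 1 − 0.239 = 0.761
((x & x) -> ~(z & w)) <-> ~~~z = 1 − |1.000 − 0.761| = 1 − 0.239 = 0.761
~(((x & x) -> ~(z & w)) <-> ~~~z) = 1 − 0.761 = 0.239

0.239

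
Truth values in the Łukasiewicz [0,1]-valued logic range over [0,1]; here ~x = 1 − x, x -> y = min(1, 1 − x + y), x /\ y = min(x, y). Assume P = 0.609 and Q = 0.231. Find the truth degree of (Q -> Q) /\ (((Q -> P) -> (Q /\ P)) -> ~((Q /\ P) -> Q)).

Q -> Q = min(1, 1 − 0.231 + 0.231) = min(1, 1.000) = 1.000
Q -> P = min(1, 1 − 0.231 + 0.609) = min(1, 1.378) = 1.000
Q /\ P = min(0.231, 0.609) = 0.231
(Q -> P) -> (Q /\ P) = min(1, 1 − 1.000 + 0.231) = min(1, 0.231) = 0.231
(Q /\ P) -> Q = min(1, 1 − 0.231 + 0.231) = min(1, 1.000) = 1.000
~((Q /\ P) -> Q) = 1 − 1.000 = 0.000
((Q -> P) -> (Q /\ P)) -> ~((Q /\ P) -> Q) = min(1, 1 − 0.231 + 0.000) = min(1, 0.769) = 0.769
(Q -> Q) /\ (((Q -> P) -> (Q /\ P)) -> ~((Q /\ P) -> Q)) = min(1.000, 0.769) = 0.769

0.769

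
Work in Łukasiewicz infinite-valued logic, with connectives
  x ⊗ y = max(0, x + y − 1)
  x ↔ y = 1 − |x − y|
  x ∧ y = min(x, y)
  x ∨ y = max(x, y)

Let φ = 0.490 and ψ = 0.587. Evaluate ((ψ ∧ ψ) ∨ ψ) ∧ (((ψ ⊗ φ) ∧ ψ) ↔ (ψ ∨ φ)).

ψ ∧ ψ = min(0.587, 0.587) = 0.587
(ψ ∧ ψ) ∨ ψ = max(0.587, 0.587) = 0.587
ψ ⊗ φ = max(0, 0.587 + 0.490 − 1) = max(0, 0.077) = 0.077
(ψ ⊗ φ) ∧ ψ = min(0.077, 0.587) = 0.077
ψ ∨ φ = max(0.587, 0.490) = 0.587
((ψ ⊗ φ) ∧ ψ) ↔ (ψ ∨ φ) = 1 − |0.077 − 0.587| = 1 − 0.510 = 0.490
((ψ ∧ ψ) ∨ ψ) ∧ (((ψ ⊗ φ) ∧ ψ) ↔ (ψ ∨ φ)) = min(0.587, 0.490) = 0.490

0.490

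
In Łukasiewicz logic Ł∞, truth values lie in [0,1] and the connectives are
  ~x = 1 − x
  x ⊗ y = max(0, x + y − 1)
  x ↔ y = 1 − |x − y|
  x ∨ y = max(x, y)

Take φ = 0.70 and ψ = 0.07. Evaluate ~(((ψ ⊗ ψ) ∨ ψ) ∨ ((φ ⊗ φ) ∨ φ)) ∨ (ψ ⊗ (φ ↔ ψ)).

0.30

ψ ⊗ ψ = max(0, 0.07 + 0.07 − 1) = max(0, -0.86) = 0.00
(ψ ⊗ ψ) ∨ ψ = max(0.00, 0.07) = 0.07
φ ⊗ φ = max(0, 0.70 + 0.70 − 1) = max(0, 0.40) = 0.40
(φ ⊗ φ) ∨ φ = max(0.40, 0.70) = 0.70
((ψ ⊗ ψ) ∨ ψ) ∨ ((φ ⊗ φ) ∨ φ) = max(0.07, 0.70) = 0.70
~(((ψ ⊗ ψ) ∨ ψ) ∨ ((φ ⊗ φ) ∨ φ)) = 1 − 0.70 = 0.30
φ ↔ ψ = 1 − |0.70 − 0.07| = 1 − 0.63 = 0.37
ψ ⊗ (φ ↔ ψ) = max(0, 0.07 + 0.37 − 1) = max(0, -0.56) = 0.00
~(((ψ ⊗ ψ) ∨ ψ) ∨ ((φ ⊗ φ) ∨ φ)) ∨ (ψ ⊗ (φ ↔ ψ)) = max(0.30, 0.00) = 0.30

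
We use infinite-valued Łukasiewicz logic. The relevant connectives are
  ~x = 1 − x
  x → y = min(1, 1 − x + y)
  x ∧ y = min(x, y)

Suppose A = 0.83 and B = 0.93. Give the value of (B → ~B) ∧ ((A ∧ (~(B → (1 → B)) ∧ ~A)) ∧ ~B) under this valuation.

0.00

~B = 1 − 0.93 = 0.07
B → ~B = min(1, 1 − 0.93 + 0.07) = min(1, 0.14) = 0.14
1 → B = min(1, 1 − 1.00 + 0.93) = min(1, 0.93) = 0.93
B → (1 → B) = min(1, 1 − 0.93 + 0.93) = min(1, 1.00) = 1.00
~(B → (1 → B)) = 1 − 1.00 = 0.00
~A = 1 − 0.83 = 0.17
~(B → (1 → B)) ∧ ~A = min(0.00, 0.17) = 0.00
A ∧ (~(B → (1 → B)) ∧ ~A) = min(0.83, 0.00) = 0.00
(A ∧ (~(B → (1 → B)) ∧ ~A)) ∧ ~B = min(0.00, 0.07) = 0.00
(B → ~B) ∧ ((A ∧ (~(B → (1 → B)) ∧ ~A)) ∧ ~B) = min(0.14, 0.00) = 0.00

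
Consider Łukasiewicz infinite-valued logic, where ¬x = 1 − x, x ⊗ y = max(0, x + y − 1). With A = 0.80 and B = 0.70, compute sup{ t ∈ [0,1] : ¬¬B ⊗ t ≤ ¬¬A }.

¬B = 1 − 0.70 = 0.30
¬¬B = 1 − 0.30 = 0.70
So the left factor is ¬¬B = 0.70.
¬A = 1 − 0.80 = 0.20
¬¬A = 1 − 0.20 = 0.80
So the right-hand bound is ¬¬A = 0.80.
The residuum of the Łukasiewicz t-norm gives the supremum: min(1, 1 − 0.70 + 0.80).
1 − 0.70 + 0.80 = 1.10, so t = min(1, 1.10) = 1.00.
Check: 0.70 ⊗ 1.00 = max(0, 0.70) = 0.70 ≤ 0.80.

1.00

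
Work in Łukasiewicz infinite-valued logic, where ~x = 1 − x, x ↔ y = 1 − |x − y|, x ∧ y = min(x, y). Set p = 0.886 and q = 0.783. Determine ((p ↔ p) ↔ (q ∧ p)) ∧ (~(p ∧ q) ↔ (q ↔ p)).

0.320

p ↔ p = 1 − |0.886 − 0.886| = 1 − 0.000 = 1.000
q ∧ p = min(0.783, 0.886) = 0.783
(p ↔ p) ↔ (q ∧ p) = 1 − |1.000 − 0.783| = 1 − 0.217 = 0.783
p ∧ q = min(0.886, 0.783) = 0.783
~(p ∧ q) = 1 − 0.783 = 0.217
q ↔ p = 1 − |0.783 − 0.886| = 1 − 0.103 = 0.897
~(p ∧ q) ↔ (q ↔ p) = 1 − |0.217 − 0.897| = 1 − 0.680 = 0.320
((p ↔ p) ↔ (q ∧ p)) ∧ (~(p ∧ q) ↔ (q ↔ p)) = min(0.783, 0.320) = 0.320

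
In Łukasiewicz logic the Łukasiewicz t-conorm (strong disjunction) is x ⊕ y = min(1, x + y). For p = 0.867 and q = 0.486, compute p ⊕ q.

1.000

p ⊕ q = min(1, 0.867 + 0.486) = min(1, 1.353) = 1.000
For comparison, the Gödel t-conorm max(x, y) would give 0.867.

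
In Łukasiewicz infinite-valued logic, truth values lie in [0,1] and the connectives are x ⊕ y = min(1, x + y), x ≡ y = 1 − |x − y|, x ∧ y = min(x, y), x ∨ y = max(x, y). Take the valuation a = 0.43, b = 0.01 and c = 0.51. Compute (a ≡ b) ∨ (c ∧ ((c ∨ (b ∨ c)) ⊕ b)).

a ≡ b = 1 − |0.43 − 0.01| = 1 − 0.42 = 0.58
b ∨ c = max(0.01, 0.51) = 0.51
c ∨ (b ∨ c) = max(0.51, 0.51) = 0.51
(c ∨ (b ∨ c)) ⊕ b = min(1, 0.51 + 0.01) = min(1, 0.52) = 0.52
c ∧ ((c ∨ (b ∨ c)) ⊕ b) = min(0.51, 0.52) = 0.51
(a ≡ b) ∨ (c ∧ ((c ∨ (b ∨ c)) ⊕ b)) = max(0.58, 0.51) = 0.58

0.58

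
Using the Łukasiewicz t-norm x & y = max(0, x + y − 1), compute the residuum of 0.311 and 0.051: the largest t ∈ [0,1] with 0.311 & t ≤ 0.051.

The residuum of the Łukasiewicz t-norm gives the supremum: min(1, 1 − 0.311 + 0.051).
1 − 0.311 + 0.051 = 0.740, so t = min(1, 0.740) = 0.740.
Check: 0.311 & 0.740 = max(0, 0.051) = 0.051 ≤ 0.051.

0.740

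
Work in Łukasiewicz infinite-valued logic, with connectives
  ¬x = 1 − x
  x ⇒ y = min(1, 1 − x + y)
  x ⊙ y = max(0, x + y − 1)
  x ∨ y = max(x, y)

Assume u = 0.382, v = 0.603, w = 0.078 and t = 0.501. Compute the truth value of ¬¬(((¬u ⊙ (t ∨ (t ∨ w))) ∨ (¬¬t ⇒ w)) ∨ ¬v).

¬u = 1 − 0.382 = 0.618
t ∨ w = max(0.501, 0.078) = 0.501
t ∨ (t ∨ w) = max(0.501, 0.501) = 0.501
¬u ⊙ (t ∨ (t ∨ w)) = max(0, 0.618 + 0.501 − 1) = max(0, 0.119) = 0.119
¬t = 1 − 0.501 = 0.499
¬¬t = 1 − 0.499 = 0.501
¬¬t ⇒ w = min(1, 1 − 0.501 + 0.078) = min(1, 0.577) = 0.577
(¬u ⊙ (t ∨ (t ∨ w))) ∨ (¬¬t ⇒ w) = max(0.119, 0.577) = 0.577
¬v = 1 − 0.603 = 0.397
((¬u ⊙ (t ∨ (t ∨ w))) ∨ (¬¬t ⇒ w)) ∨ ¬v = max(0.577, 0.397) = 0.577
¬(((¬u ⊙ (t ∨ (t ∨ w))) ∨ (¬¬t ⇒ w)) ∨ ¬v) = 1 − 0.577 = 0.423
¬¬(((¬u ⊙ (t ∨ (t ∨ w))) ∨ (¬¬t ⇒ w)) ∨ ¬v) = 1 − 0.423 = 0.577

0.577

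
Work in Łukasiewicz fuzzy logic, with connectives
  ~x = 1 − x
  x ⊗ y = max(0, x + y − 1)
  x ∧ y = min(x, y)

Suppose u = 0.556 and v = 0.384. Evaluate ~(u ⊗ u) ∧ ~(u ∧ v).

u ⊗ u = max(0, 0.556 + 0.556 − 1) = max(0, 0.112) = 0.112
~(u ⊗ u) = 1 − 0.112 = 0.888
u ∧ v = min(0.556, 0.384) = 0.384
~(u ∧ v) = 1 − 0.384 = 0.616
~(u ⊗ u) ∧ ~(u ∧ v) = min(0.888, 0.616) = 0.616

0.616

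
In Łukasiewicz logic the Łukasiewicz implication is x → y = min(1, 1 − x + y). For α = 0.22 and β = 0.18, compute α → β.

α → β = min(1, 1 − 0.22 + 0.18) = min(1, 0.96) = 0.96
For comparison, the Gödel implication (1 if x ≤ y else y) would give 0.18.

0.96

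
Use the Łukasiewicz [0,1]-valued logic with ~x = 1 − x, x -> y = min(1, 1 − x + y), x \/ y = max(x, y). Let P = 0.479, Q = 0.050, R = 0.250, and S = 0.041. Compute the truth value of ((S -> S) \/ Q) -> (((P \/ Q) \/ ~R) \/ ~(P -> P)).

0.750

S -> S = min(1, 1 − 0.041 + 0.041) = min(1, 1.000) = 1.000
(S -> S) \/ Q = max(1.000, 0.050) = 1.000
P \/ Q = max(0.479, 0.050) = 0.479
~R = 1 − 0.250 = 0.750
(P \/ Q) \/ ~R = max(0.479, 0.750) = 0.750
P -> P = min(1, 1 − 0.479 + 0.479) = min(1, 1.000) = 1.000
~(P -> P) = 1 − 1.000 = 0.000
((P \/ Q) \/ ~R) \/ ~(P -> P) = max(0.750, 0.000) = 0.750
((S -> S) \/ Q) -> (((P \/ Q) \/ ~R) \/ ~(P -> P)) = min(1, 1 − 1.000 + 0.750) = min(1, 0.750) = 0.750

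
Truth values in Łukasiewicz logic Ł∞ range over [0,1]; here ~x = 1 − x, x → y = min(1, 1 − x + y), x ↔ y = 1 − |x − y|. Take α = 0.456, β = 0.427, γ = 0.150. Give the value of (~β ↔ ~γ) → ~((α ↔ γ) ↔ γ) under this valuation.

~β = 1 − 0.427 = 0.573
~γ = 1 − 0.150 = 0.850
~β ↔ ~γ = 1 − |0.573 − 0.850| = 1 − 0.277 = 0.723
α ↔ γ = 1 − |0.456 − 0.150| = 1 − 0.306 = 0.694
(α ↔ γ) ↔ γ = 1 − |0.694 − 0.150| = 1 − 0.544 = 0.456
~((α ↔ γ) ↔ γ) = 1 − 0.456 = 0.544
(~β ↔ ~γ) → ~((α ↔ γ) ↔ γ) = min(1, 1 − 0.723 + 0.544) = min(1, 0.821) = 0.821

0.821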